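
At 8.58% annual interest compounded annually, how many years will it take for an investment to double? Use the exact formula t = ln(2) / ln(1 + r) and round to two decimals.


Doubling condition: (1 + r)^t = 2
Take ln of both sides: t × ln(1 + r) = ln(2)
t = ln(2) / ln(1 + r)
t = 0.693147 / 0.082317
t = 8.42

t = ln(2) / ln(1 + r) = 8.42 years


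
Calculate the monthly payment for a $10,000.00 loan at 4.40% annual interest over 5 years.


Loan payment formula: PMT = PV × r / (1 − (1 + r)^(−n))
Monthly rate r = 0.044/12 ≈ 0.00366667, n = 60 months
Denominator: 1 − (1 + 0.044/12)^(−60) = 0.197158
PMT = $10,000.00 × (0.044/12) / 0.197158
PMT = $185.98 per month

PMT = PV × r / (1-(1+r)^(-n)) = $185.98/month


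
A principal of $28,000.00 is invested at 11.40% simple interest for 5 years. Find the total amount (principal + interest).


Total amount formula: A = P(1 + rt) = P + P·r·t
Interest: I = P × r × t = $28,000.00 × 0.114 × 5 = $15,960.00
A = P + I = $28,000.00 + $15,960.00 = $43,960.00

A = P + I = P(1 + rt) = $43,960.00


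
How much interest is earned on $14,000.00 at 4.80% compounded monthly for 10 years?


Compound interest earned = final amount − principal.
A = P(1 + r/n)^(nt) = $14,000.00 × (1 + 0.048/12)^(12 × 10) = $22,603.39
Interest = A − P = $22,603.39 − $14,000.00 = $8,603.39

Interest = A - P = $8,603.39


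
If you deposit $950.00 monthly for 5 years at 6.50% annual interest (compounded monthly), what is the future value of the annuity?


Future value of an ordinary annuity: FV = PMT × ((1 + r)^n − 1) / r
Monthly rate r = 0.065/12 ≈ 0.00541667, n = 60
FV = $950.00 × ((1 + 0.065/12)^60 − 1) / (0.065/12)
FV = $950.00 × 70.673968
FV = $67,140.27

FV = PMT × ((1+r)^n - 1)/r = $67,140.27


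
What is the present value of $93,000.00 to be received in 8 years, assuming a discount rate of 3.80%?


Present value formula: PV = FV / (1 + r)^t
PV = $93,000.00 / (1 + 0.038)^8
PV = $93,000.00 / 1.3476553
PV = $69,008.74

PV = FV / (1 + r)^t = $69,008.74


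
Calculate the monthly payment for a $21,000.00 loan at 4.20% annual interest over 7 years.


Loan payment formula: PMT = PV × r / (1 − (1 + r)^(−n))
Monthly rate r = 0.042/12 = 0.0035, n = 84 months
Denominator: 1 − (1 + 0.042/12)^(−84) = 0.254341
PMT = $21,000.00 × (0.042/12) / 0.254341
PMT = $288.98 per month

PMT = PV × r / (1-(1+r)^(-n)) = $288.98/month


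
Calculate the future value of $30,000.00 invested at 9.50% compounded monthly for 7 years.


Compound interest formula: A = P(1 + r/n)^(nt)
A = $30,000.00 × (1 + 0.095/12)^(12 × 7)
Growth factor: (1 + 0.095/12)^84 = 1.9394056
A = $30,000.00 × 1.9394056
A = $58,182.17

A = P(1 + r/n)^(nt) = $58,182.17


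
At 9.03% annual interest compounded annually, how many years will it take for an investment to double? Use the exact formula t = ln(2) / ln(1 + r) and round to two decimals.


Doubling condition: (1 + r)^t = 2
Take ln of both sides: t × ln(1 + r) = ln(2)
t = ln(2) / ln(1 + r)
t = 0.693147 / 0.086453
t = 8.02

t = ln(2) / ln(1 + r) = 8.02 years


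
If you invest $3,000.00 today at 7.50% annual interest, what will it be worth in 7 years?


Future value formula: FV = PV × (1 + r)^t
FV = $3,000.00 × (1 + 0.075)^7
FV = $3,000.00 × 1.659049
FV = $4,977.15

FV = PV × (1 + r)^t = $4,977.15


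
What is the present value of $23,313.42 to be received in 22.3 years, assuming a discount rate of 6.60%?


Present value formula: PV = FV / (1 + r)^t
PV = $23,313.42 / (1 + 0.066)^22.3
PV = $23,313.42 / 4.158969
PV = $5,605.58

PV = FV / (1 + r)^t = $5,605.58


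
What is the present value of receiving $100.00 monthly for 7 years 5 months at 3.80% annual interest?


Present value of an ordinary annuity: PV = PMT × (1 − (1 + r)^(−n)) / r
Monthly rate r = 0.038/12 ≈ 0.00316667, n = 89
PV = $100.00 × (1 − (1 + 0.038/12)^(−89)) / (0.038/12)
PV = $100.00 × 77.451975
PV = $7,745.20

PV = PMT × (1-(1+r)^(-n))/r = $7,745.20


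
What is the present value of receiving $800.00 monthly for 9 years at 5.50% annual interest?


Present value of an ordinary annuity: PV = PMT × (1 − (1 + r)^(−n)) / r
Monthly rate r = 0.055/12 ≈ 0.00458333, n = 108
PV = $800.00 × (1 − (1 + 0.055/12)^(−108)) / (0.055/12)
PV = $800.00 × 85.034035
PV = $68,027.23

PV = PMT × (1-(1+r)^(-n))/r = $68,027.23


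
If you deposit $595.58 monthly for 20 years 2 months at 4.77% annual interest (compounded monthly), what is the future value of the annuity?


Future value of an ordinary annuity: FV = PMT × ((1 + r)^n − 1) / r
Monthly rate r = 0.0477/12 = 0.003975, n = 242
FV = $595.58 × ((1 + 0.0477/12)^242 − 1) / (0.0477/12)
FV = $595.58 × 405.486601
FV = $241,499.71

FV = PMT × ((1+r)^n - 1)/r = $241,499.71


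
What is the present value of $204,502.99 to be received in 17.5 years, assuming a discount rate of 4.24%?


Present value formula: PV = FV / (1 + r)^t
PV = $204,502.99 / (1 + 0.0424)^17.5
PV = $204,502.99 / 2.0682453
PV = $98,877.53

PV = FV / (1 + r)^t = $98,877.53


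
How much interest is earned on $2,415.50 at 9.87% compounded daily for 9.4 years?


Compound interest earned = final amount − principal.
A = P(1 + r/n)^(nt) = $2,415.50 × (1 + 0.0987/365)^(365 × 9.4) = $6,107.76
Interest = A − P = $6,107.76 − $2,415.50 = $3,692.26

Interest = A - P = $3,692.26


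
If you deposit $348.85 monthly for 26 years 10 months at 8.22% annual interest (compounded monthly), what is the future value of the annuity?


Future value of an ordinary annuity: FV = PMT × ((1 + r)^n − 1) / r
Monthly rate r = 0.0822/12 = 0.00685, n = 322
FV = $348.85 × ((1 + 0.0822/12)^322 − 1) / (0.0822/12)
FV = $348.85 × 1169.138849
FV = $407,854.09

FV = PMT × ((1+r)^n - 1)/r = $407,854.09


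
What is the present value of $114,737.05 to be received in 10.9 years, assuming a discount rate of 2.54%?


Present value formula: PV = FV / (1 + r)^t
PV = $114,737.05 / (1 + 0.0254)^10.9
PV = $114,737.05 / 1.3144289
PV = $87,290.42

PV = FV / (1 + r)^t = $87,290.42


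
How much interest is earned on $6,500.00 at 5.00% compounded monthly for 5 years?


Compound interest earned = final amount − principal.
A = P(1 + r/n)^(nt) = $6,500.00 × (1 + 0.05/12)^(12 × 5) = $8,341.83
Interest = A − P = $8,341.83 − $6,500.00 = $1,841.83

Interest = A - P = $1,841.83


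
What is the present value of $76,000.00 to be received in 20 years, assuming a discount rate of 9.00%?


Present value formula: PV = FV / (1 + r)^t
PV = $76,000.00 / (1 + 0.09)^20
PV = $76,000.00 / 5.604411
PV = $13,560.75

PV = FV / (1 + r)^t = $13,560.75


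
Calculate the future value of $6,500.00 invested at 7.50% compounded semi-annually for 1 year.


Compound interest formula: A = P(1 + r/n)^(nt)
A = $6,500.00 × (1 + 0.075/2)^(2 × 1)
Growth factor: (1 + 0.075/2)^2 = 1.076406
A = $6,500.00 × 1.076406
A = $6,996.64

A = P(1 + r/n)^(nt) = $6,996.64


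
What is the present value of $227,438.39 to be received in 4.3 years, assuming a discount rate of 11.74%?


Present value formula: PV = FV / (1 + r)^t
PV = $227,438.39 / (1 + 0.1174)^4.3
PV = $227,438.39 / 1.6117485
PV = $141,112.83

PV = FV / (1 + r)^t = $141,112.83


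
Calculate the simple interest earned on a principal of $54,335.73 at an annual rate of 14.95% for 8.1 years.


Simple interest formula: I = P × r × t
I = $54,335.73 × 0.1495 × 8.1
I = $65,797.85

I = P × r × t = $65,797.85


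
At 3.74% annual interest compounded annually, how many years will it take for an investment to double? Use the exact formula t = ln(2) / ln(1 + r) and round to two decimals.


Doubling condition: (1 + r)^t = 2
Take ln of both sides: t × ln(1 + r) = ln(2)
t = ln(2) / ln(1 + r)
t = 0.693147 / 0.036718
t = 18.88

t = ln(2) / ln(1 + r) = 18.88 years


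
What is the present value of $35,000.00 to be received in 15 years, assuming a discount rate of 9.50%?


Present value formula: PV = FV / (1 + r)^t
PV = $35,000.00 / (1 + 0.095)^15
PV = $35,000.00 / 3.901322
PV = $8,971.32

PV = FV / (1 + r)^t = $8,971.32


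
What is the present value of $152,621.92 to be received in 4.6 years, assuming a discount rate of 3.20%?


Present value formula: PV = FV / (1 + r)^t
PV = $152,621.92 / (1 + 0.032)^4.6
PV = $152,621.92 / 1.15591688
PV = $132,035.38

PV = FV / (1 + r)^t = $132,035.38


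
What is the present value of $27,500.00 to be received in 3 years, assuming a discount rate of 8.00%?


Present value formula: PV = FV / (1 + r)^t
PV = $27,500.00 / (1 + 0.08)^3
PV = $27,500.00 / 1.259712
PV = $21,830.39

PV = FV / (1 + r)^t = $21,830.39


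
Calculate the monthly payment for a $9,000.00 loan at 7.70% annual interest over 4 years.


Loan payment formula: PMT = PV × r / (1 − (1 + r)^(−n))
Monthly rate r = 0.077/12 ≈ 0.00641667, n = 48 months
Denominator: 1 − (1 + 0.077/12)^(−48) = 0.264361
PMT = $9,000.00 × (0.077/12) / 0.264361
PMT = $218.45 per month

PMT = PV × r / (1-(1+r)^(-n)) = $218.45/month


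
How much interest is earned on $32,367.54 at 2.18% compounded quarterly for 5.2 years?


Compound interest earned = final amount − principal.
A = P(1 + r/n)^(nt) = $32,367.54 × (1 + 0.0218/4)^(4 × 5.2) = $36,241.62
Interest = A − P = $36,241.62 − $32,367.54 = $3,874.08

Interest = A - P = $3,874.08


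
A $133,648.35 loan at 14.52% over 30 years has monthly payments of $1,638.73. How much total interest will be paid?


Total paid over the life of the loan = PMT × n.
Total paid = $1,638.73 × 360 = $589,942.80
Total interest = total paid − principal = $589,942.80 − $133,648.35 = $456,294.45

Total interest = (PMT × n) - PV = $456,294.45


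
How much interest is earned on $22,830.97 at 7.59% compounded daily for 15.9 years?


Compound interest earned = final amount − principal.
A = P(1 + r/n)^(nt) = $22,830.97 × (1 + 0.0759/365)^(365 × 15.9) = $76,309.89
Interest = A − P = $76,309.89 − $22,830.97 = $53,478.92

Interest = A - P = $53,478.92


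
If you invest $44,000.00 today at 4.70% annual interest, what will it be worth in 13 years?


Future value formula: FV = PV × (1 + r)^t
FV = $44,000.00 × (1 + 0.047)^13
FV = $44,000.00 × 1.8167989
FV = $79,939.15

FV = PV × (1 + r)^t = $79,939.15


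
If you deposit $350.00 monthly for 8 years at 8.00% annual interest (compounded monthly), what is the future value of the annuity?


Future value of an ordinary annuity: FV = PMT × ((1 + r)^n − 1) / r
Monthly rate r = 0.08/12 ≈ 0.00666667, n = 96
FV = $350.00 × ((1 + 0.08/12)^96 − 1) / (0.08/12)
FV = $350.00 × 133.868583
FV = $46,854.00

FV = PMT × ((1+r)^n - 1)/r = $46,854.00


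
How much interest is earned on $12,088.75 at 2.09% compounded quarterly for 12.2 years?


Compound interest earned = final amount − principal.
A = P(1 + r/n)^(nt) = $12,088.75 × (1 + 0.0209/4)^(4 × 12.2) = $15,589.40
Interest = A − P = $15,589.40 − $12,088.75 = $3,500.65

Interest = A - P = $3,500.65


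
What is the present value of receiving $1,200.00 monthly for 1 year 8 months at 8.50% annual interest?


Present value of an ordinary annuity: PV = PMT × (1 − (1 + r)^(−n)) / r
Monthly rate r = 0.085/12 ≈ 0.00708333, n = 20
PV = $1,200.00 × (1 − (1 + 0.085/12)^(−20)) / (0.085/12)
PV = $1,200.00 × 18.586724
PV = $22,304.07

PV = PMT × (1-(1+r)^(-n))/r = $22,304.07


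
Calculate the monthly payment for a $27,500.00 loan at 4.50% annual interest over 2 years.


Loan payment formula: PMT = PV × r / (1 − (1 + r)^(−n))
Monthly rate r = 0.045/12 = 0.00375, n = 24 months
Denominator: 1 − (1 + 0.045/12)^(−24) = 0.085915
PMT = $27,500.00 × (0.045/12) / 0.085915
PMT = $1,200.31 per month

PMT = PV × r / (1-(1+r)^(-n)) = $1,200.31/month


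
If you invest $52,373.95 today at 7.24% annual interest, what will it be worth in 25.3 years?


Future value formula: FV = PV × (1 + r)^t
FV = $52,373.95 × (1 + 0.0724)^25.3
FV = $52,373.95 × 5.8617484
FV = $307,002.92

FV = PV × (1 + r)^t = $307,002.92


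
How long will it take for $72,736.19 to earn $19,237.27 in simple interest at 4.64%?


Rearrange the simple interest formula for t:
I = P × r × t  ⇒  t = I / (P × r)
t = $19,237.27 / ($72,736.19 × 0.0464)
t = 5.7

t = I/(P×r) = 5.7 years


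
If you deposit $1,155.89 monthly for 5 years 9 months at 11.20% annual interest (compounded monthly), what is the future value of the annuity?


Future value of an ordinary annuity: FV = PMT × ((1 + r)^n − 1) / r
Monthly rate r = 0.112/12 ≈ 0.00933333, n = 69
FV = $1,155.89 × ((1 + 0.112/12)^69 − 1) / (0.112/12)
FV = $1,155.89 × 96.257511
FV = $111,263.09

FV = PMT × ((1+r)^n - 1)/r = $111,263.09


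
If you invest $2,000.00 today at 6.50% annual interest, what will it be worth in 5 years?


Future value formula: FV = PV × (1 + r)^t
FV = $2,000.00 × (1 + 0.065)^5
FV = $2,000.00 × 1.370087
FV = $2,740.17

FV = PV × (1 + r)^t = $2,740.17


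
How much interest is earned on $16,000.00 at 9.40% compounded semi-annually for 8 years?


Compound interest earned = final amount − principal.
A = P(1 + r/n)^(nt) = $16,000.00 × (1 + 0.094/2)^(2 × 8) = $33,363.14
Interest = A − P = $33,363.14 − $16,000.00 = $17,363.14

Interest = A - P = $17,363.14


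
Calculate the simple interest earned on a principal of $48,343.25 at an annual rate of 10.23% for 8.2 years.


Simple interest formula: I = P × r × t
I = $48,343.25 × 0.1023 × 8.2
I = $40,553.22

I = P × r × t = $40,553.22


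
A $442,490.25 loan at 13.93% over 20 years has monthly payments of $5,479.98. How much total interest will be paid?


Total paid over the life of the loan = PMT × n.
Total paid = $5,479.98 × 240 = $1,315,195.20
Total interest = total paid − principal = $1,315,195.20 − $442,490.25 = $872,704.95

Total interest = (PMT × n) - PV = $872,704.95


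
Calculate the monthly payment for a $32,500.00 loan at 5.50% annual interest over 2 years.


Loan payment formula: PMT = PV × r / (1 − (1 + r)^(−n))
Monthly rate r = 0.055/12 ≈ 0.00458333, n = 24 months
Denominator: 1 − (1 + 0.055/12)^(−24) = 0.1039407
PMT = $32,500.00 × (0.055/12) / 0.1039407
PMT = $1,433.11 per month

PMT = PV × r / (1-(1+r)^(-n)) = $1,433.11/month


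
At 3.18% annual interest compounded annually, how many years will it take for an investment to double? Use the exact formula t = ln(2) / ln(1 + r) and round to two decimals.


Doubling condition: (1 + r)^t = 2
Take ln of both sides: t × ln(1 + r) = ln(2)
t = ln(2) / ln(1 + r)
t = 0.693147 / 0.031305
t = 22.14

t = ln(2) / ln(1 + r) = 22.14 years


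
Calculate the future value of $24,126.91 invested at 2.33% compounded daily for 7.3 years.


Compound interest formula: A = P(1 + r/n)^(nt)
A = $24,126.91 × (1 + 0.0233/365)^(365 × 7.3)
Growth factor: (1 + 0.0233/365)^2664.5 = 1.185405
A = $24,126.91 × 1.185405
A = $28,600.16

A = P(1 + r/n)^(nt) = $28,600.16


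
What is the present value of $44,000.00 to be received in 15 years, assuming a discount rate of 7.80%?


Present value formula: PV = FV / (1 + r)^t
PV = $44,000.00 / (1 + 0.078)^15
PV = $44,000.00 / 3.085186
PV = $14,261.70

PV = FV / (1 + r)^t = $14,261.70


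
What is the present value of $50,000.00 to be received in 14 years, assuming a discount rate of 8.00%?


Present value formula: PV = FV / (1 + r)^t
PV = $50,000.00 / (1 + 0.08)^14
PV = $50,000.00 / 2.937194
PV = $17,023.05

PV = FV / (1 + r)^t = $17,023.05


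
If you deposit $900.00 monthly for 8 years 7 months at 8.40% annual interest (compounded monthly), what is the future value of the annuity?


Future value of an ordinary annuity: FV = PMT × ((1 + r)^n − 1) / r
Monthly rate r = 0.084/12 = 0.007, n = 103
FV = $900.00 × ((1 + 0.084/12)^103 − 1) / (0.084/12)
FV = $900.00 × 150.189957
FV = $135,170.96

FV = PMT × ((1+r)^n - 1)/r = $135,170.96


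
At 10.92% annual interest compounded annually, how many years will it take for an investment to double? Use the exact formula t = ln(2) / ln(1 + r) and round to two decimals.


Doubling condition: (1 + r)^t = 2
Take ln of both sides: t × ln(1 + r) = ln(2)
t = ln(2) / ln(1 + r)
t = 0.693147 / 0.103639
t = 6.69

t = ln(2) / ln(1 + r) = 6.69 years


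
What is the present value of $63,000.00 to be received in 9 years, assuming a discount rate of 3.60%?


Present value formula: PV = FV / (1 + r)^t
PV = $63,000.00 / (1 + 0.036)^9
PV = $63,000.00 / 1.3747945
PV = $45,825.03

PV = FV / (1 + r)^t = $45,825.03


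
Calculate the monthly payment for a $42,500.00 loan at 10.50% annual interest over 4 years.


Loan payment formula: PMT = PV × r / (1 − (1 + r)^(−n))
Monthly rate r = 0.105/12 = 0.00875, n = 48 months
Denominator: 1 − (1 + 0.105/12)^(−48) = 0.341752
PMT = $42,500.00 × (0.105/12) / 0.341752
PMT = $1,088.14 per month

PMT = PV × r / (1-(1+r)^(-n)) = $1,088.14/month


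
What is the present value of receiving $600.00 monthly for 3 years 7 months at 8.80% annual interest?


Present value of an ordinary annuity: PV = PMT × (1 − (1 + r)^(−n)) / r
Monthly rate r = 0.088/12 ≈ 0.00733333, n = 43
PV = $600.00 × (1 − (1 + 0.088/12)^(−43)) / (0.088/12)
PV = $600.00 × 36.765607
PV = $22,059.36

PV = PMT × (1-(1+r)^(-n))/r = $22,059.36


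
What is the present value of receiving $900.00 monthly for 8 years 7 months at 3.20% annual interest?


Present value of an ordinary annuity: PV = PMT × (1 − (1 + r)^(−n)) / r
Monthly rate r = 0.032/12 ≈ 0.00266667, n = 103
PV = $900.00 × (1 − (1 + 0.032/12)^(−103)) / (0.032/12)
PV = $900.00 × 89.961308
PV = $80,965.18

PV = PMT × (1-(1+r)^(-n))/r = $80,965.18


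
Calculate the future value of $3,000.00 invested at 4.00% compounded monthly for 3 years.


Compound interest formula: A = P(1 + r/n)^(nt)
A = $3,000.00 × (1 + 0.04/12)^(12 × 3)
Growth factor: (1 + 0.04/12)^36 = 1.127272
A = $3,000.00 × 1.127272
A = $3,381.82

A = P(1 + r/n)^(nt) = $3,381.82


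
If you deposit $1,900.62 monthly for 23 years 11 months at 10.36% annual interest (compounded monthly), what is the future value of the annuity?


Future value of an ordinary annuity: FV = PMT × ((1 + r)^n − 1) / r
Monthly rate r = 0.1036/12 ≈ 0.00863333, n = 287
FV = $1,900.62 × ((1 + 0.1036/12)^287 − 1) / (0.1036/12)
FV = $1,900.62 × 1249.643661
FV = $2,375,097.73

FV = PMT × ((1+r)^n - 1)/r = $2,375,097.73


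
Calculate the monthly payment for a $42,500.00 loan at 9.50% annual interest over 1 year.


Loan payment formula: PMT = PV × r / (1 − (1 + r)^(−n))
Monthly rate r = 0.095/12 ≈ 0.00791667, n = 12 months
Denominator: 1 − (1 + 0.095/12)^(−12) = 0.0902868
PMT = $42,500.00 × (0.095/12) / 0.0902868
PMT = $3,726.55 per month

PMT = PV × r / (1-(1+r)^(-n)) = $3,726.55/month


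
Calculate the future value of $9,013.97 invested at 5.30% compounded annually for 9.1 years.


Compound interest formula: A = P(1 + r/n)^(nt)
A = $9,013.97 × (1 + 0.053/1)^(1 × 9.1)
Growth factor: (1 + 0.053/1)^9.1 = 1.599920
A = $9,013.97 × 1.599920
A = $14,421.63

A = P(1 + r/n)^(nt) = $14,421.63


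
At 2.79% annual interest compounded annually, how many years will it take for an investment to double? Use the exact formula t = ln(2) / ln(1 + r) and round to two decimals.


Doubling condition: (1 + r)^t = 2
Take ln of both sides: t × ln(1 + r) = ln(2)
t = ln(2) / ln(1 + r)
t = 0.693147 / 0.027518
t = 25.19

t = ln(2) / ln(1 + r) = 25.19 years


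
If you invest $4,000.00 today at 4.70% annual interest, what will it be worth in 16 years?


Future value formula: FV = PV × (1 + r)^t
FV = $4,000.00 × (1 + 0.047)^16
FV = $4,000.00 × 2.085196
FV = $8,340.78

FV = PV × (1 + r)^t = $8,340.78


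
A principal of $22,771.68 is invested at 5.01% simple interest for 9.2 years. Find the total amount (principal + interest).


Total amount formula: A = P(1 + rt) = P + P·r·t
Interest: I = P × r × t = $22,771.68 × 0.0501 × 9.2 = $10,495.92
A = P + I = $22,771.68 + $10,495.92 = $33,267.60

A = P + I = P(1 + rt) = $33,267.60


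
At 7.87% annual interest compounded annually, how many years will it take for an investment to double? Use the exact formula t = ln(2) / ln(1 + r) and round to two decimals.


Doubling condition: (1 + r)^t = 2
Take ln of both sides: t × ln(1 + r) = ln(2)
t = ln(2) / ln(1 + r)
t = 0.693147 / 0.075757
t = 9.15

t = ln(2) / ln(1 + r) = 9.15 years


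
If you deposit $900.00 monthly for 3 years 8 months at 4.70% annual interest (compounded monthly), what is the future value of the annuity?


Future value of an ordinary annuity: FV = PMT × ((1 + r)^n − 1) / r
Monthly rate r = 0.047/12 ≈ 0.00391667, n = 44
FV = $900.00 × ((1 + 0.047/12)^44 − 1) / (0.047/12)
FV = $900.00 × 47.916752
FV = $43,125.08

FV = PMT × ((1+r)^n - 1)/r = $43,125.08


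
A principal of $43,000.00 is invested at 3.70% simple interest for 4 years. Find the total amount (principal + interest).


Total amount formula: A = P(1 + rt) = P + P·r·t
Interest: I = P × r × t = $43,000.00 × 0.037 × 4 = $6,364.00
A = P + I = $43,000.00 + $6,364.00 = $49,364.00

A = P + I = P(1 + rt) = $49,364.00


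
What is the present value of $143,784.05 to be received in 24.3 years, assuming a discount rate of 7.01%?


Present value formula: PV = FV / (1 + r)^t
PV = $143,784.05 / (1 + 0.0701)^24.3
PV = $143,784.05 / 5.188144
PV = $27,713.97

PV = FV / (1 + r)^t = $27,713.97


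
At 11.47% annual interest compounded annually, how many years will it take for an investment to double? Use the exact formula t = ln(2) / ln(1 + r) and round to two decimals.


Doubling condition: (1 + r)^t = 2
Take ln of both sides: t × ln(1 + r) = ln(2)
t = ln(2) / ln(1 + r)
t = 0.693147 / 0.108585
t = 6.38

t = ln(2) / ln(1 + r) = 6.38 years


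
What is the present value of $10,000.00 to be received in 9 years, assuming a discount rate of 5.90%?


Present value formula: PV = FV / (1 + r)^t
PV = $10,000.00 / (1 + 0.059)^9
PV = $10,000.00 / 1.675188
PV = $5,969.48

PV = FV / (1 + r)^t = $5,969.48


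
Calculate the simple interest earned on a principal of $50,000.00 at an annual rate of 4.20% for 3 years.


Simple interest formula: I = P × r × t
I = $50,000.00 × 0.042 × 3
I = $6,300.00

I = P × r × t = $6,300.00


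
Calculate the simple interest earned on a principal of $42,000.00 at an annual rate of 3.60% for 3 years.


Simple interest formula: I = P × r × t
I = $42,000.00 × 0.036 × 3
I = $4,536.00

I = P × r × t = $4,536.00


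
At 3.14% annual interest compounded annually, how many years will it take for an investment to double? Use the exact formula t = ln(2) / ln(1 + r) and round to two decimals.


Doubling condition: (1 + r)^t = 2
Take ln of both sides: t × ln(1 + r) = ln(2)
t = ln(2) / ln(1 + r)
t = 0.693147 / 0.030917
t = 22.42

t = ln(2) / ln(1 + r) = 22.42 years


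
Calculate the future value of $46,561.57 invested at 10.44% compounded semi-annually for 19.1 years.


Compound interest formula: A = P(1 + r/n)^(nt)
A = $46,561.57 × (1 + 0.1044/2)^(2 × 19.1)
Growth factor: (1 + 0.1044/2)^38.2 = 6.9848159
A = $46,561.57 × 6.9848159
A = $325,223.99

A = P(1 + r/n)^(nt) = $325,223.99


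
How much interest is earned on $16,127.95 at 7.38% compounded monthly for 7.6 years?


Compound interest earned = final amount − principal.
A = P(1 + r/n)^(nt) = $16,127.95 × (1 + 0.0738/12)^(12 × 7.6) = $28,211.12
Interest = A − P = $28,211.12 − $16,127.95 = $12,083.17

Interest = A - P = $12,083.17


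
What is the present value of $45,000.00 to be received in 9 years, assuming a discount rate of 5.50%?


Present value formula: PV = FV / (1 + r)^t
PV = $45,000.00 / (1 + 0.055)^9
PV = $45,000.00 / 1.619094
PV = $27,793.32

PV = FV / (1 + r)^t = $27,793.32


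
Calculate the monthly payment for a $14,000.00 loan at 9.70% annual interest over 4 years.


Loan payment formula: PMT = PV × r / (1 − (1 + r)^(−n))
Monthly rate r = 0.097/12 ≈ 0.00808333, n = 48 months
Denominator: 1 − (1 + 0.097/12)^(−48) = 0.320529
PMT = $14,000.00 × (0.097/12) / 0.320529
PMT = $353.06 per month

PMT = PV × r / (1-(1+r)^(-n)) = $353.06/month


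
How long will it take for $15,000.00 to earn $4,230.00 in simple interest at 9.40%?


Rearrange the simple interest formula for t:
I = P × r × t  ⇒  t = I / (P × r)
t = $4,230.00 / ($15,000.00 × 0.094)
t = 3

t = I/(P×r) = 3 years


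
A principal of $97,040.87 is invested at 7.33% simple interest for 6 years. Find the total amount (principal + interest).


Total amount formula: A = P(1 + rt) = P + P·r·t
Interest: I = P × r × t = $97,040.87 × 0.0733 × 6 = $42,678.57
A = P + I = $97,040.87 + $42,678.57 = $139,719.44

A = P + I = P(1 + rt) = $139,719.44


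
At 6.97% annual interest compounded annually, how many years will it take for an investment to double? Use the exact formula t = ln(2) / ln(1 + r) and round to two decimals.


Doubling condition: (1 + r)^t = 2
Take ln of both sides: t × ln(1 + r) = ln(2)
t = ln(2) / ln(1 + r)
t = 0.693147 / 0.067378
t = 10.29

t = ln(2) / ln(1 + r) = 10.29 years


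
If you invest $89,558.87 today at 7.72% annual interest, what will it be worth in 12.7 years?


Future value formula: FV = PV × (1 + r)^t
FV = $89,558.87 × (1 + 0.0772)^12.7
FV = $89,558.87 × 2.5713641
FV = $230,288.46

FV = PV × (1 + r)^t = $230,288.46


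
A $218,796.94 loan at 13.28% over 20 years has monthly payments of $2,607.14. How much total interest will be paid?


Total paid over the life of the loan = PMT × n.
Total paid = $2,607.14 × 240 = $625,713.60
Total interest = total paid − principal = $625,713.60 − $218,796.94 = $406,916.66

Total interest = (PMT × n) - PV = $406,916.66


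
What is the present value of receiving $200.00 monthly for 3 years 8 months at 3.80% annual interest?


Present value of an ordinary annuity: PV = PMT × (1 − (1 + r)^(−n)) / r
Monthly rate r = 0.038/12 ≈ 0.00316667, n = 44
PV = $200.00 × (1 − (1 + 0.038/12)^(−44)) / (0.038/12)
PV = $200.00 × 41.011726
PV = $8,202.35

PV = PMT × (1-(1+r)^(-n))/r = $8,202.35


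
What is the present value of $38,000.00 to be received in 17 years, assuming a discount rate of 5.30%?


Present value formula: PV = FV / (1 + r)^t
PV = $38,000.00 / (1 + 0.053)^17
PV = $38,000.00 / 2.405926
PV = $15,794.33

PV = FV / (1 + r)^t = $15,794.33


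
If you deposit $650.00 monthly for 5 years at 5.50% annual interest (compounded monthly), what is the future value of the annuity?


Future value of an ordinary annuity: FV = PMT × ((1 + r)^n − 1) / r
Monthly rate r = 0.055/12 ≈ 0.00458333, n = 60
FV = $650.00 × ((1 + 0.055/12)^60 − 1) / (0.055/12)
FV = $650.00 × 68.8808231
FV = $44,772.54

FV = PMT × ((1+r)^n - 1)/r = $44,772.54


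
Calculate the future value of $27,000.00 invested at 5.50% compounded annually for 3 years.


Compound interest formula: A = P(1 + r/n)^(nt)
A = $27,000.00 × (1 + 0.055/1)^(1 × 3)
Growth factor: (1 + 0.055/1)^3 = 1.1742414
A = $27,000.00 × 1.1742414
A = $31,704.52

A = P(1 + r/n)^(nt) = $31,704.52


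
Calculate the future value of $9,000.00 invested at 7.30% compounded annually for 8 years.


Compound interest formula: A = P(1 + r/n)^(nt)
A = $9,000.00 × (1 + 0.073/1)^(1 × 8)
Growth factor: (1 + 0.073/1)^8 = 1.7571052
A = $9,000.00 × 1.7571052
A = $15,813.95

A = P(1 + r/n)^(nt) = $15,813.95


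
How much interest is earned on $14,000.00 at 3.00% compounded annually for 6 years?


Compound interest earned = final amount − principal.
A = P(1 + r/n)^(nt) = $14,000.00 × (1 + 0.03/1)^(1 × 6) = $16,716.73
Interest = A − P = $16,716.73 − $14,000.00 = $2,716.73

Interest = A - P = $2,716.73


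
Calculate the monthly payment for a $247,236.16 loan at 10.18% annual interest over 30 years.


Loan payment formula: PMT = PV × r / (1 − (1 + r)^(−n))
Monthly rate r = 0.1018/12 ≈ 0.00848333, n = 360 months
Denominator: 1 − (1 + 0.1018/12)^(−360) = 0.952219
PMT = $247,236.16 × (0.1018/12) / 0.952219
PMT = $2,202.63 per month

PMT = PV × r / (1-(1+r)^(-n)) = $2,202.63/month


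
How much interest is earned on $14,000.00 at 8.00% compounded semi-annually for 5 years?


Compound interest earned = final amount − principal.
A = P(1 + r/n)^(nt) = $14,000.00 × (1 + 0.08/2)^(2 × 5) = $20,723.42
Interest = A − P = $20,723.42 − $14,000.00 = $6,723.42

Interest = A - P = $6,723.42


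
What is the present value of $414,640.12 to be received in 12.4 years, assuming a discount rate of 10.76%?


Present value formula: PV = FV / (1 + r)^t
PV = $414,640.12 / (1 + 0.1076)^12.4
PV = $414,640.12 / 3.5509826
PV = $116,767.71

PV = FV / (1 + r)^t = $116,767.71


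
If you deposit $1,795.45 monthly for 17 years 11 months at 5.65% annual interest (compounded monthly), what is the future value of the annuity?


Future value of an ordinary annuity: FV = PMT × ((1 + r)^n − 1) / r
Monthly rate r = 0.0565/12 ≈ 0.00470833, n = 215
FV = $1,795.45 × ((1 + 0.0565/12)^215 − 1) / (0.0565/12)
FV = $1,795.45 × 370.698147
FV = $665,569.99

FV = PMT × ((1+r)^n - 1)/r = $665,569.99


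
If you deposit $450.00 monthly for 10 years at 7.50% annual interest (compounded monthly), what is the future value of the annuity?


Future value of an ordinary annuity: FV = PMT × ((1 + r)^n − 1) / r
Monthly rate r = 0.075/12 = 0.00625, n = 120
FV = $450.00 × ((1 + 0.075/12)^120 − 1) / (0.075/12)
FV = $450.00 × 177.930342
FV = $80,068.65

FV = PMT × ((1+r)^n - 1)/r = $80,068.65


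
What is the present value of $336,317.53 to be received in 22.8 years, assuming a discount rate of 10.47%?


Present value formula: PV = FV / (1 + r)^t
PV = $336,317.53 / (1 + 0.1047)^22.8
PV = $336,317.53 / 9.682138
PV = $34,735.87

PV = FV / (1 + r)^t = $34,735.87


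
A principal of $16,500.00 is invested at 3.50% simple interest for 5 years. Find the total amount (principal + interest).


Total amount formula: A = P(1 + rt) = P + P·r·t
Interest: I = P × r × t = $16,500.00 × 0.035 × 5 = $2,887.50
A = P + I = $16,500.00 + $2,887.50 = $19,387.50

A = P + I = P(1 + rt) = $19,387.50


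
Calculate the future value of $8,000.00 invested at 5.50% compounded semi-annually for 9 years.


Compound interest formula: A = P(1 + r/n)^(nt)
A = $8,000.00 × (1 + 0.055/2)^(2 × 9)
Growth factor: (1 + 0.055/2)^18 = 1.629570
A = $8,000.00 × 1.629570
A = $13,036.56

A = P(1 + r/n)^(nt) = $13,036.56


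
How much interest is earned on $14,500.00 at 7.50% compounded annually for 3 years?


Compound interest earned = final amount − principal.
A = P(1 + r/n)^(nt) = $14,500.00 × (1 + 0.075/1)^(1 × 3) = $18,013.30
Interest = A − P = $18,013.30 − $14,500.00 = $3,513.30

Interest = A - P = $3,513.30


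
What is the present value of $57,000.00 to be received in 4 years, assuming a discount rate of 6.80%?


Present value formula: PV = FV / (1 + r)^t
PV = $57,000.00 / (1 + 0.068)^4
PV = $57,000.00 / 1.3010231
PV = $43,811.67

PV = FV / (1 + r)^t = $43,811.67


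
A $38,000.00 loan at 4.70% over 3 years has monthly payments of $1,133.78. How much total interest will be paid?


Total paid over the life of the loan = PMT × n.
Total paid = $1,133.78 × 36 = $40,816.08
Total interest = total paid − principal = $40,816.08 − $38,000.00 = $2,816.08

Total interest = (PMT × n) - PV = $2,816.08


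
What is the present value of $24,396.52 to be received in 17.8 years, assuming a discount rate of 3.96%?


Present value formula: PV = FV / (1 + r)^t
PV = $24,396.52 / (1 + 0.0396)^17.8
PV = $24,396.52 / 1.996272
PV = $12,221.04

PV = FV / (1 + r)^t = $12,221.04


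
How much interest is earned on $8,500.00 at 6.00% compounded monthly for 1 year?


Compound interest earned = final amount − principal.
A = P(1 + r/n)^(nt) = $8,500.00 × (1 + 0.06/12)^(12 × 1) = $9,024.26
Interest = A − P = $9,024.26 − $8,500.00 = $524.26

Interest = A - P = $524.26


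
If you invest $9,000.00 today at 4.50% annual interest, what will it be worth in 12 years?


Future value formula: FV = PV × (1 + r)^t
FV = $9,000.00 × (1 + 0.045)^12
FV = $9,000.00 × 1.695881
FV = $15,262.93

FV = PV × (1 + r)^t = $15,262.93


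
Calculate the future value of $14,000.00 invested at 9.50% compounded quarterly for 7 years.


Compound interest formula: A = P(1 + r/n)^(nt)
A = $14,000.00 × (1 + 0.095/4)^(4 × 7)
Growth factor: (1 + 0.095/4)^28 = 1.929433
A = $14,000.00 × 1.929433
A = $27,012.06

A = P(1 + r/n)^(nt) = $27,012.06


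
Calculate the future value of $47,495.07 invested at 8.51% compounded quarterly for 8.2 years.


Compound interest formula: A = P(1 + r/n)^(nt)
A = $47,495.07 × (1 + 0.0851/4)^(4 × 8.2)
Growth factor: (1 + 0.0851/4)^32.8 = 1.9947138
A = $47,495.07 × 1.9947138
A = $94,739.07

A = P(1 + r/n)^(nt) = $94,739.07


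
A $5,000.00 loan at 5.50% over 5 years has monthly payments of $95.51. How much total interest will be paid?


Total paid over the life of the loan = PMT × n.
Total paid = $95.51 × 60 = $5,730.60
Total interest = total paid − principal = $5,730.60 − $5,000.00 = $730.60

Total interest = (PMT × n) - PV = $730.60


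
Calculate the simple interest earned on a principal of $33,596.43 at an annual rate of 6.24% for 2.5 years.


Simple interest formula: I = P × r × t
I = $33,596.43 × 0.0624 × 2.5
I = $5,241.04

I = P × r × t = $5,241.04


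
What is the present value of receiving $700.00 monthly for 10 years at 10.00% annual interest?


Present value of an ordinary annuity: PV = PMT × (1 − (1 + r)^(−n)) / r
Monthly rate r = 0.1/12 ≈ 0.00833333, n = 120
PV = $700.00 × (1 − (1 + 0.1/12)^(−120)) / (0.1/12)
PV = $700.00 × 75.671163
PV = $52,969.81

PV = PMT × (1-(1+r)^(-n))/r = $52,969.81


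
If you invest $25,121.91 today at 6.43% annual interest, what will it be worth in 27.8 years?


Future value formula: FV = PV × (1 + r)^t
FV = $25,121.91 × (1 + 0.0643)^27.8
FV = $25,121.91 × 5.6543271
FV = $142,047.50

FV = PV × (1 + r)^t = $142,047.50


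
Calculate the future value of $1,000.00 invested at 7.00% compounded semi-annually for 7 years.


Compound interest formula: A = P(1 + r/n)^(nt)
A = $1,000.00 × (1 + 0.07/2)^(2 × 7)
Growth factor: (1 + 0.07/2)^14 = 1.6186945
A = $1,000.00 × 1.6186945
A = $1,618.69

A = P(1 + r/n)^(nt) = $1,618.69


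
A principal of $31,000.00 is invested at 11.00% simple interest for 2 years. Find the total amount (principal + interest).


Total amount formula: A = P(1 + rt) = P + P·r·t
Interest: I = P × r × t = $31,000.00 × 0.11 × 2 = $6,820.00
A = P + I = $31,000.00 + $6,820.00 = $37,820.00

A = P + I = P(1 + rt) = $37,820.00


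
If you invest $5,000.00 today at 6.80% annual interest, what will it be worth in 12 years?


Future value formula: FV = PV × (1 + r)^t
FV = $5,000.00 × (1 + 0.068)^12
FV = $5,000.00 × 2.2021912
FV = $11,010.96

FV = PV × (1 + r)^t = $11,010.96


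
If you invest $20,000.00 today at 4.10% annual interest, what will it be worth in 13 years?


Future value formula: FV = PV × (1 + r)^t
FV = $20,000.00 × (1 + 0.041)^13
FV = $20,000.00 × 1.6860074
FV = $33,720.15

FV = PV × (1 + r)^t = $33,720.15


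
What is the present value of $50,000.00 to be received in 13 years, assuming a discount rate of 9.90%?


Present value formula: PV = FV / (1 + r)^t
PV = $50,000.00 / (1 + 0.099)^13
PV = $50,000.00 / 3.411693
PV = $14,655.48

PV = FV / (1 + r)^t = $14,655.48


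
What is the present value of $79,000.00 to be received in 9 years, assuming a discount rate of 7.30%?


Present value formula: PV = FV / (1 + r)^t
PV = $79,000.00 / (1 + 0.073)^9
PV = $79,000.00 / 1.885374
PV = $41,901.50

PV = FV / (1 + r)^t = $41,901.50


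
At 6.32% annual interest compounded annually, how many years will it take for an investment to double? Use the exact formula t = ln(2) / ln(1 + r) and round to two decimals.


Doubling condition: (1 + r)^t = 2
Take ln of both sides: t × ln(1 + r) = ln(2)
t = ln(2) / ln(1 + r)
t = 0.693147 / 0.061283
t = 11.31

t = ln(2) / ln(1 + r) = 11.31 years


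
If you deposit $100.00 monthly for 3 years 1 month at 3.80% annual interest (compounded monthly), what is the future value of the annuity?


Future value of an ordinary annuity: FV = PMT × ((1 + r)^n − 1) / r
Monthly rate r = 0.038/12 ≈ 0.00316667, n = 37
FV = $100.00 × ((1 + 0.038/12)^37 − 1) / (0.038/12)
FV = $100.00 × 39.189058
FV = $3,918.91

FV = PMT × ((1+r)^n - 1)/r = $3,918.91


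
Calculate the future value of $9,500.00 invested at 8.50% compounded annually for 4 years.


Compound interest formula: A = P(1 + r/n)^(nt)
A = $9,500.00 × (1 + 0.085/1)^(1 × 4)
Growth factor: (1 + 0.085/1)^4 = 1.385859
A = $9,500.00 × 1.385859
A = $13,165.66

A = P(1 + r/n)^(nt) = $13,165.66


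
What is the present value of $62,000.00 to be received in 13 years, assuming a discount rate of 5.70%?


Present value formula: PV = FV / (1 + r)^t
PV = $62,000.00 / (1 + 0.057)^13
PV = $62,000.00 / 2.0557715
PV = $30,158.99

PV = FV / (1 + r)^t = $30,158.99


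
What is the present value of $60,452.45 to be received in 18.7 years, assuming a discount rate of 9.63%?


Present value formula: PV = FV / (1 + r)^t
PV = $60,452.45 / (1 + 0.0963)^18.7
PV = $60,452.45 / 5.580589
PV = $10,832.63

PV = FV / (1 + r)^t = $10,832.63


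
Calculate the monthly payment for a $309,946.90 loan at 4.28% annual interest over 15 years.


Loan payment formula: PMT = PV × r / (1 − (1 + r)^(−n))
Monthly rate r = 0.0428/12 ≈ 0.00356667, n = 180 months
Denominator: 1 − (1 + 0.0428/12)^(−180) = 0.473160
PMT = $309,946.90 × (0.0428/12) / 0.473160
PMT = $2,336.37 per month

PMT = PV × r / (1-(1+r)^(-n)) = $2,336.37/month


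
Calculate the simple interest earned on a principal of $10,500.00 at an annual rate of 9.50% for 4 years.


Simple interest formula: I = P × r × t
I = $10,500.00 × 0.095 × 4
I = $3,990.00

I = P × r × t = $3,990.00


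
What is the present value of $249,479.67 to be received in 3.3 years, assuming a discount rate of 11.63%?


Present value formula: PV = FV / (1 + r)^t
PV = $249,479.67 / (1 + 0.1163)^3.3
PV = $249,479.67 / 1.4377291
PV = $173,523.42

PV = FV / (1 + r)^t = $173,523.42


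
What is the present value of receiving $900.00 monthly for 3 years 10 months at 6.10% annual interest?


Present value of an ordinary annuity: PV = PMT × (1 − (1 + r)^(−n)) / r
Monthly rate r = 0.061/12 ≈ 0.00508333, n = 46
PV = $900.00 × (1 − (1 + 0.061/12)^(−46)) / (0.061/12)
PV = $900.00 × 40.925375
PV = $36,832.84

PV = PMT × (1-(1+r)^(-n))/r = $36,832.84


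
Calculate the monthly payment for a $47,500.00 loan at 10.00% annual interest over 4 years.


Loan payment formula: PMT = PV × r / (1 − (1 + r)^(−n))
Monthly rate r = 0.1/12 ≈ 0.00833333, n = 48 months
Denominator: 1 − (1 + 0.1/12)^(−48) = 0.328568
PMT = $47,500.00 × (0.1/12) / 0.328568
PMT = $1,204.72 per month

PMT = PV × r / (1-(1+r)^(-n)) = $1,204.72/month


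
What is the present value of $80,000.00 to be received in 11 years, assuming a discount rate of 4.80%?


Present value formula: PV = FV / (1 + r)^t
PV = $80,000.00 / (1 + 0.048)^11
PV = $80,000.00 / 1.674843
PV = $47,765.67

PV = FV / (1 + r)^t = $47,765.67


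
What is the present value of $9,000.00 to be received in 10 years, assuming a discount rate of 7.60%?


Present value formula: PV = FV / (1 + r)^t
PV = $9,000.00 / (1 + 0.076)^10
PV = $9,000.00 / 2.080284
PV = $4,326.33

PV = FV / (1 + r)^t = $4,326.33


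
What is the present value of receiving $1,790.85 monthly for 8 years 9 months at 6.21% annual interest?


Present value of an ordinary annuity: PV = PMT × (1 − (1 + r)^(−n)) / r
Monthly rate r = 0.0621/12 = 0.005175, n = 105
PV = $1,790.85 × (1 − (1 + 0.0621/12)^(−105)) / (0.0621/12)
PV = $1,790.85 × 80.850410
PV = $144,790.96

PV = PMT × (1-(1+r)^(-n))/r = $144,790.96
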